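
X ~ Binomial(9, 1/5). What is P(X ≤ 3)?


P(X ≤ 3) = Σ P(X=i) for i=0..3
P(X=0) = 262144/1953125
P(X=1) = 589824/1953125
P(X=2) = 589824/1953125
P(X=3) = 344064/1953125
Sum = 1785856/1953125

P(X ≤ 3) = 1785856/1953125 ≈ 91.44%


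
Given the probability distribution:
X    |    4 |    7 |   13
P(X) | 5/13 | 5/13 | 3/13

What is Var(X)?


E[X] = 94/13
E[X²] = 64
Var(X) = E[X²] - (E[X])² = 64 - 8836/169 = 1980/169

Var(X) = 1980/169 ≈ 11.7160


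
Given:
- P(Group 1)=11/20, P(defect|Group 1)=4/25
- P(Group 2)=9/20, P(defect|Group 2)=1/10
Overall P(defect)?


P(B) = Σ P(B|Aᵢ)×P(Aᵢ)
  4/25×11/20 = 11/125
  1/10×9/20 = 9/200
Sum = 133/1000

P(defect) = 133/1000 ≈ 13.30%


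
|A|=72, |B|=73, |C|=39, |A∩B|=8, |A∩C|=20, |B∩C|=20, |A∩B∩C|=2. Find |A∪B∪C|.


|A∪B∪C| = 72+73+39-8-20-20+2 = 138

|A∪B∪C| = 138


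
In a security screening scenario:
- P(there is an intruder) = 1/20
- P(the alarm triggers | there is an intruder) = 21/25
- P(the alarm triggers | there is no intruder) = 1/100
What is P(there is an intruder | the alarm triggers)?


Using Bayes' theorem:
P(A|B) = P(B|A)·P(A) / P(B)

P(the alarm triggers) = 21/25 × 1/20 + 1/100 × 19/20
= 21/500 + 19/2000 = 103/2000

P(there is an intruder|the alarm triggers) = (21/500) / (103/2000) = 84/103

P(there is an intruder|the alarm triggers) = 84/103 ≈ 81.55%


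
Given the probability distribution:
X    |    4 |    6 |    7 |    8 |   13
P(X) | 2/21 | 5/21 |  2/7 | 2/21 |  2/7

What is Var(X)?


E[X] = 58/7
E[X²] = 1648/21
Var(X) = E[X²] - (E[X])² = 1648/21 - 3364/49 = 1444/147

Var(X) = 1444/147 ≈ 9.8231


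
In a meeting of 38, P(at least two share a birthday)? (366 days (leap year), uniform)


P(all different) = Π(366-i)/366 for i=0..37
= 0.136703
P(match) = 1 - 0.136703 = 0.863297

P ≈ 0.8633 ≈ 86.33%


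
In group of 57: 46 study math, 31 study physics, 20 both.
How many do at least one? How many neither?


|A∪B| = 46+31-20 = 57
Neither = 57-57 = 0

At least one: 57; Neither: 0


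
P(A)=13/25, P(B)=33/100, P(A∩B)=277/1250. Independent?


P(A)×P(B) = 429/2500
P(A∩B) = 277/1250
Not equal → NOT independent

No, not independent


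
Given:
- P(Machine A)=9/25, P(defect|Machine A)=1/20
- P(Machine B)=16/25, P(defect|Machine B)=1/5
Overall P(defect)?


P(B) = Σ P(B|Aᵢ)×P(Aᵢ)
  1/20×9/25 = 9/500
  1/5×16/25 = 16/125
Sum = 73/500

P(defect) = 73/500 ≈ 14.60%


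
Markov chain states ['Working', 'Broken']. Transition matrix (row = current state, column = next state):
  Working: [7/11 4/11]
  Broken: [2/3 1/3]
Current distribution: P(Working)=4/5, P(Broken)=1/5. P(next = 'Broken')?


P(next=Broken) = Σᵢ P(now=i)×P(i→Broken)
= 4/5×4/11 + 1/5×1/3
= 16/55 + 1/15 = 59/165

P = 59/165 ≈ 0.3576


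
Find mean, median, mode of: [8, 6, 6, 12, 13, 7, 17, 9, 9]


Sorted: [6, 6, 7, 8, 9, 9, 12, 13, 17]
Mean = 87/9 = 29/3
Median = 9
Freq: {8: 1, 6: 2, 12: 1, 13: 1, 7: 1, 17: 1, 9: 2}
Mode: [6, 9]

Mean=29/3, Median=9, Mode=[6, 9]


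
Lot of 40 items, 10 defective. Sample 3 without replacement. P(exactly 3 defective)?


Hypergeometric: C(10,3)×C(30,0)/C(40,3)
= 120×1/9880 = 3/247

P(X=3) = 3/247 ≈ 1.21%


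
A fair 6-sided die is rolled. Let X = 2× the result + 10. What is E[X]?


E[die] = (1+6)/2 = 7/2
E[X] = 2×7/2 + 10 = 17

E[X] = 17


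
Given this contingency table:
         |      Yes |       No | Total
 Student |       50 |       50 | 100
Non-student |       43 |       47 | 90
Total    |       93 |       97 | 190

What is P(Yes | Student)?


P(Yes | Student) = 50/(50+50) = 50/100 = 1/2

P(Yes|Student) = 1/2 ≈ 50.00%


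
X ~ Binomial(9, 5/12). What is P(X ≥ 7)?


P(X ≥ 7) = Σ P(X=i) for i=7..9
P(X=7) = 3828125/143327232
P(X=8) = 2734375/573308928
P(X=9) = 1953125/5159780352
Sum = 20546875/644972544

P(X ≥ 7) = 20546875/644972544 ≈ 3.19%


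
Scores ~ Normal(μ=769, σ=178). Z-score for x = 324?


z = (x - μ)/σ = (324 - 769)/178 = -2.5

z = -2.5


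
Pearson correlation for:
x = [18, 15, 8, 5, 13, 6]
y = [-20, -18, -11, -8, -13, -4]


n=6, Σx=65, Σy=-74, Σxy=-951, Σx²=843, Σy²=1094
r = (6×(-951) - 65×(-74))/√((6×843 - 65²)(6×1094 - (-74)²))
= -896/√(833×1088) = -896/√906304 ≈ -896/952.0000 ≈ -0.9412

r ≈ -0.9412


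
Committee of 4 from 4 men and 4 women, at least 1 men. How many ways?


Count by #men:
  1M,3W: C(4,1)×C(4,3)=16
  2M,2W: C(4,2)×C(4,2)=36
  3M,1W: C(4,3)×C(4,1)=16
  4M,0W: C(4,4)×C(4,0)=1
Total = 69

69


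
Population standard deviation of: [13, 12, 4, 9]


Mean = 38/4 = 19/2
  (13-19/2)²=49/4
  (12-19/2)²=25/4
  (4-19/2)²=121/4
  (9-19/2)²=1/4
Σ(x-μ)² = 49
σ² = 49/4

σ = √(49/4) ≈ 3.5000


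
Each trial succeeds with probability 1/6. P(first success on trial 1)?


Geometric: P(X=1) = (1-p)^(k-1)×p = (5/6)^0×1/6 = 1/6

P(X=1) = 1/6 ≈ 16.67%


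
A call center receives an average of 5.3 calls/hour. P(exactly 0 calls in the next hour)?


Poisson(λ=5.3): P(X=0) = e^(-λ)×λ^k/k!
= e^(-5.3) × 5.3^0 / 0!
≈ 0.004991593907 × 1 / 1 ≈ 0.004992

P(X=0) ≈ 0.004992 ≈ 0.50%


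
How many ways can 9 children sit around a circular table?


Circular arrangements of 9 distinct objects: fix one position to break rotational symmetry.
(n-1)! = 8! = 40320

40320


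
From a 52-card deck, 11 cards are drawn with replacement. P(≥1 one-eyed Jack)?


P(not a one-eyed Jack) = 50/52 = 25/26
P(none in 11 draws) = (25/26)^11 = 2384185791015625/3670344486987776
P(≥1 one-eyed Jack) = 1 - 2384185791015625/3670344486987776 = 1286158695972151/3670344486987776

P = 1286158695972151/3670344486987776 ≈ 35.04%


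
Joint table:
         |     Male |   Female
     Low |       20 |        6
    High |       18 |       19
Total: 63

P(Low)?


P(Low) = (20+6)/63 = 26/63

P(Low) = 26/63 ≈ 41.27%


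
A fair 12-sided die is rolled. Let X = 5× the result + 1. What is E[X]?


E[die] = (1+12)/2 = 13/2
E[X] = 5×13/2 + 1 = 67/2

E[X] = 67/2


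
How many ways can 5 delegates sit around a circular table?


Circular arrangements of 5 distinct objects: fix one position to break rotational symmetry.
(n-1)! = 4! = 24

24


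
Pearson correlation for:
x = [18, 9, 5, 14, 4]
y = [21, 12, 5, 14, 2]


n=5, Σx=50, Σy=54, Σxy=715, Σx²=642, Σy²=810
r = (5×715 - 50×54)/√((5×642 - 50²)(5×810 - 54²))
= 875/√(710×1134) = 875/√805140 ≈ 875/897.2959 ≈ 0.9752

r ≈ 0.9752


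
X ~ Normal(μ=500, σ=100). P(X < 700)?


z = (700-500)/100 = 2.0
P(Z < 2.0) = 0.9772

P(X < 700) ≈ 0.9772


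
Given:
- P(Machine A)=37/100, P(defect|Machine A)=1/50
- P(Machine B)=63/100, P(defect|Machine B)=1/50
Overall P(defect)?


P(B) = Σ P(B|Aᵢ)×P(Aᵢ)
  1/50×37/100 = 37/5000
  1/50×63/100 = 63/5000
Sum = 1/50

P(defect) = 1/50 ≈ 2.00%


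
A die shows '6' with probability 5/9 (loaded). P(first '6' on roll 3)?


Geometric: P(X=3) = (1-p)^(k-1)×p = (4/9)^2×5/9 = 80/729

P(X=3) = 80/729 ≈ 10.97%


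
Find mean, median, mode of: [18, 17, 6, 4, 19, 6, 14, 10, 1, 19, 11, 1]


Sorted: [1, 1, 4, 6, 6, 10, 11, 14, 17, 18, 19, 19]
Mean = 126/12 = 21/2
Median = 21/2
Freq: {18: 1, 17: 1, 6: 2, 4: 1, 19: 2, 14: 1, 10: 1, 1: 2, 11: 1}
Mode: [1, 6, 19]

Mean=21/2, Median=21/2, Mode=[1, 6, 19]


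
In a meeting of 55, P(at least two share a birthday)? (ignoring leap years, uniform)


P(all different) = Π(365-i)/365 for i=0..54
= 0.013738
P(match) = 1 - 0.013738 = 0.986262

P ≈ 0.9863 ≈ 98.63%


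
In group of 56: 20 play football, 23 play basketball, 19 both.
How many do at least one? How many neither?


|A∪B| = 20+23-19 = 24
Neither = 56-24 = 32

At least one: 24; Neither: 32


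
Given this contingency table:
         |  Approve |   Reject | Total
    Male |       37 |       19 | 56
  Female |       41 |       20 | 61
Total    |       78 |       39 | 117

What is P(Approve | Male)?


P(Approve | Male) = 37/(37+19) = 37/56

P(Approve|Male) = 37/56 ≈ 66.07%


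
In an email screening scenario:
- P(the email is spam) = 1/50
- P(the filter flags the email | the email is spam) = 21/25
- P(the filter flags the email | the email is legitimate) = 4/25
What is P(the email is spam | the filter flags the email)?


Using Bayes' theorem:
P(A|B) = P(B|A)·P(A) / P(B)

P(the filter flags the email) = 21/25 × 1/50 + 4/25 × 49/50
= 21/1250 + 98/625 = 217/1250

P(the email is spam|the filter flags the email) = (21/1250) / (217/1250) = 3/31

P(the email is spam|the filter flags the email) = 3/31 ≈ 9.68%


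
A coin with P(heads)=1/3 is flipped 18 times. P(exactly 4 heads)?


Binomial: P(X=4) = C(18,4)×p^4×(1-p)^14
= 3060 × 1/81 × 16384/4782969 = 5570560/43046721

P(X=4) = 5570560/43046721 ≈ 12.94%


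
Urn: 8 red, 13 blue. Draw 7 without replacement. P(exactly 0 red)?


Hypergeometric: C(8,0)×C(13,7)/C(21,7)
= 1×1716/116280 = 143/9690

P(X=0) = 143/9690 ≈ 1.48%


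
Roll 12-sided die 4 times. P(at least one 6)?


P(no 6)^4 = (11/12)^4 = 14641/20736
P(≥1) = 1 - 14641/20736 = 6095/20736

P = 6095/20736 ≈ 29.39%


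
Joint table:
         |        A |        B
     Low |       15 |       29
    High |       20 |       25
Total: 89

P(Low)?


P(Low) = (15+29)/89 = 44/89

P(Low) = 44/89 ≈ 49.44%


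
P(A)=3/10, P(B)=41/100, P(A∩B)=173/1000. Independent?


P(A)×P(B) = 123/1000
P(A∩B) = 173/1000
Not equal → NOT independent

No, not independent


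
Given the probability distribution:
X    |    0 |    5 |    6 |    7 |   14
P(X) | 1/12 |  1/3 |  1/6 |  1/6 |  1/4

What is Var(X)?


E[X] = 22/3
E[X²] = 143/2
Var(X) = E[X²] - (E[X])² = 143/2 - 484/9 = 319/18

Var(X) = 319/18 ≈ 17.7222


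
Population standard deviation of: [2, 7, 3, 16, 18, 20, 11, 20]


Mean = 97/8
  (2-97/8)²=6561/64
  (7-97/8)²=1681/64
  (3-97/8)²=5329/64
  (16-97/8)²=961/64
  (18-97/8)²=2209/64
  (20-97/8)²=3969/64
  (11-97/8)²=81/64
  (20-97/8)²=3969/64
Σ(x-μ)² = 3095/8
σ² = (3095/8)/8 = 3095/64

σ = √(3095/64) ≈ 6.9541


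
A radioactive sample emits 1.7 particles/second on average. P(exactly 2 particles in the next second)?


Poisson(λ=1.7): P(X=2) = e^(-λ)×λ^k/k!
= e^(-1.7) × 1.7^2 / 2!
≈ 0.1826835241 × 2.89 / 2 ≈ 0.263978

P(X=2) ≈ 0.263978 ≈ 26.40%


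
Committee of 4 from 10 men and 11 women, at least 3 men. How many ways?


Count by #men:
  3M,1W: C(10,3)×C(11,1)=1320
  4M,0W: C(10,4)×C(11,0)=210
Total = 1530

1530


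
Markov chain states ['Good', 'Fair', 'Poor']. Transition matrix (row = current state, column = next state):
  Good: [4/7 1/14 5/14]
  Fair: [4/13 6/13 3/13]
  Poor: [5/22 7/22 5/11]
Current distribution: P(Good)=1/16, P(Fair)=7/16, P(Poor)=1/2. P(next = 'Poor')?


P(next=Poor) = Σᵢ P(now=i)×P(i→Poor)
= 1/16×5/14 + 7/16×3/13 + 1/2×5/11
= 5/224 + 21/208 + 5/22 = 11229/32032

P = 11229/32032 ≈ 0.3506


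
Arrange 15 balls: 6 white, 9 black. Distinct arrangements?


15!/(6!×9!) = 5005

5005


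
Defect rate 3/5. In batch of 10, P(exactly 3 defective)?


Binomial: P(X=3) = C(10,3)×p^3×(1-p)^7
= 120 × 27/125 × 128/78125 = 82944/1953125

P(X=3) = 82944/1953125 ≈ 4.25%


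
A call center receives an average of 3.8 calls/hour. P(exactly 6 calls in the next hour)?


Poisson(λ=3.8): P(X=6) = e^(-λ)×λ^k/k!
= e^(-3.8) × 3.8^6 / 6!
≈ 0.02237077186 × 3010.936384 / 720 ≈ 0.093551

P(X=6) ≈ 0.093551 ≈ 9.36%


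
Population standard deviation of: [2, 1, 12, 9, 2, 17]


Mean = 43/6
  (2-43/6)²=961/36
  (1-43/6)²=1369/36
  (12-43/6)²=841/36
  (9-43/6)²=121/36
  (2-43/6)²=961/36
  (17-43/6)²=3481/36
Σ(x-μ)² = 1289/6
σ² = (1289/6)/6 = 1289/36

σ = √(1289/36) ≈ 5.9838


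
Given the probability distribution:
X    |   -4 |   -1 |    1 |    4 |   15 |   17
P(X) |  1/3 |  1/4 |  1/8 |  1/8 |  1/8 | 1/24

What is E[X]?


E[X] = Σ x·P(X=x)
= (-4)×(1/3) + (-1)×(1/4) + (1)×(1/8) + (4)×(1/8) + (15)×(1/8) + (17)×(1/24)
= 13/8

E[X] = 13/8


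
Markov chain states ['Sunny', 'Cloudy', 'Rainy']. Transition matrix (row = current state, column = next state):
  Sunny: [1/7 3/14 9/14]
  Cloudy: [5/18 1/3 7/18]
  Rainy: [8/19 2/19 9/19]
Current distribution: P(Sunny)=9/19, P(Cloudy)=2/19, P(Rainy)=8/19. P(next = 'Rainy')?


P(next=Rainy) = Σᵢ P(now=i)×P(i→Rainy)
= 9/19×9/14 + 2/19×7/18 + 8/19×9/19
= 81/266 + 7/171 + 72/361 = 24785/45486

P = 24785/45486 ≈ 0.5449


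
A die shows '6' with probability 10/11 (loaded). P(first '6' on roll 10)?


Geometric: P(X=10) = (1-p)^(k-1)×p = (1/11)^9×10/11 = 10/25937424601

P(X=10) = 10/25937424601 ≈ 0.00%


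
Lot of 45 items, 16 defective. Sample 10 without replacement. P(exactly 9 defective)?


Hypergeometric: C(16,9)×C(29,1)/C(45,10)
= 11440×29/3190187286 = 1160/11154501

P(X=9) = 1160/11154501 ≈ 0.01%


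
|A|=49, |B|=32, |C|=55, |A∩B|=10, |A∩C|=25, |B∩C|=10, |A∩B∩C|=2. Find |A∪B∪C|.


|A∪B∪C| = 49+32+55-10-25-10+2 = 93

|A∪B∪C| = 93


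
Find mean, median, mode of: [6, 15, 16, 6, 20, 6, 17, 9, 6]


Sorted: [6, 6, 6, 6, 9, 15, 16, 17, 20]
Mean = 101/9
Median = 9
Freq: {6: 4, 15: 1, 16: 1, 20: 1, 17: 1, 9: 1}
Mode: [6]

Mean=101/9, Median=9, Mode=6


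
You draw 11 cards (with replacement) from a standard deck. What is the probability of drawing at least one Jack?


P(not a Jack) = 48/52 = 12/13
P(none in 11 draws) = (12/13)^11 = 743008370688/1792160394037
P(≥1 Jack) = 1 - 743008370688/1792160394037 = 1049152023349/1792160394037

P = 1049152023349/1792160394037 ≈ 58.54%


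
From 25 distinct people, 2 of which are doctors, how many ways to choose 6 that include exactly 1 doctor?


Choose 1 of the 2 doctors and 5 of the other 23 people:
C(2,1)×C(23,5) = 2×33649 = 67298

67298


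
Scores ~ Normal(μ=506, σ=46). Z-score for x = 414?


z = (x - μ)/σ = (414 - 506)/46 = -2.0

z = -2.0


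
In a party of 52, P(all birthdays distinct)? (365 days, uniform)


P(all different) = Π(365-i)/365 for i=0..51
= (365/365)×(364/365)×...×(314/365)
= 0.021995

P ≈ 0.0220 ≈ 2.20%


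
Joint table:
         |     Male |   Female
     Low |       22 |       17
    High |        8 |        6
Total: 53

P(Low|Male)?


P(Low|Male) = 22/(22+8) = 22/30 = 11/15

P = 11/15 ≈ 73.33%


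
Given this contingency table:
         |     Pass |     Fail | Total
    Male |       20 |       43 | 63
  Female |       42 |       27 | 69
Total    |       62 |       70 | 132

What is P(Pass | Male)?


P(Pass | Male) = 20/(20+43) = 20/63

P(Pass|Male) = 20/63 ≈ 31.75%


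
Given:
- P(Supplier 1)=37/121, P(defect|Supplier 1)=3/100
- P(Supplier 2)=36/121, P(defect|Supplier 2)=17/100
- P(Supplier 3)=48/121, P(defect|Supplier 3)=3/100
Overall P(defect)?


P(B) = Σ P(B|Aᵢ)×P(Aᵢ)
  3/100×37/121 = 111/12100
  17/100×36/121 = 153/3025
  3/100×48/121 = 36/3025
Sum = 867/12100

P(defect) = 867/12100 ≈ 7.17%


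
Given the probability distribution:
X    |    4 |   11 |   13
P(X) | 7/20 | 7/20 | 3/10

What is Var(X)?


E[X] = 183/20
E[X²] = 1973/20
Var(X) = E[X²] - (E[X])² = 1973/20 - 33489/400 = 5971/400

Var(X) = 5971/400 ≈ 14.9275


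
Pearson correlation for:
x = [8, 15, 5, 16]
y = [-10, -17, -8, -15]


n=4, Σx=44, Σy=-50, Σxy=-615, Σx²=570, Σy²=678
r = (4×(-615) - 44×(-50))/√((4×570 - 44²)(4×678 - (-50)²))
= -260/√(344×212) = -260/√72928 ≈ -260/270.0518 ≈ -0.9628

r ≈ -0.9628


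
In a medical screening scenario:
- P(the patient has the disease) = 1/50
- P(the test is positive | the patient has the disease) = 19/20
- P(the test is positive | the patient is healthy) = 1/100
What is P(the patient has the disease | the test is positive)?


Using Bayes' theorem:
P(A|B) = P(B|A)·P(A) / P(B)

P(the test is positive) = 19/20 × 1/50 + 1/100 × 49/50
= 19/1000 + 49/5000 = 18/625

P(the patient has the disease|the test is positive) = (19/1000) / (18/625) = 95/144

P(the patient has the disease|the test is positive) = 95/144 ≈ 65.97%


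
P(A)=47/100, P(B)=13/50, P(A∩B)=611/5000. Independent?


P(A)×P(B) = 611/5000
P(A∩B) = 611/5000
Equal ✓ → Independent

Yes, independent


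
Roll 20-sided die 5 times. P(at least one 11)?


P(no 11)^5 = (19/20)^5 = 2476099/3200000
P(≥1) = 1 - 2476099/3200000 = 723901/3200000

P = 723901/3200000 ≈ 22.62%


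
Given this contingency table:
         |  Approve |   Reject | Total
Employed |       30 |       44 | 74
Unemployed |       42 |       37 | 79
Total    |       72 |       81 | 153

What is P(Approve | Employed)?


P(Approve | Employed) = 30/(30+44) = 30/74 = 15/37

P(Approve|Employed) = 15/37 ≈ 40.54%


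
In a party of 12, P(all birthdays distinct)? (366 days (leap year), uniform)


P(all different) = Π(366-i)/366 for i=0..11
= (366/366)×(365/366)×...×(355/366)
= 0.833396

P ≈ 0.8334 ≈ 83.34%


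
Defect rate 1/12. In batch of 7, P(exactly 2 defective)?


Binomial: P(X=2) = C(7,2)×p^2×(1-p)^5
= 21 × 1/144 × 161051/248832 = 1127357/11943936

P(X=2) = 1127357/11943936 ≈ 9.44%


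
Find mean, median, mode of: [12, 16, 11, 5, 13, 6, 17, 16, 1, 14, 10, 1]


Sorted: [1, 1, 5, 6, 10, 11, 12, 13, 14, 16, 16, 17]
Mean = 122/12 = 61/6
Median = 23/2
Freq: {12: 1, 16: 2, 11: 1, 5: 1, 13: 1, 6: 1, 17: 1, 1: 2, 14: 1, 10: 1}
Mode: [1, 16]

Mean=61/6, Median=23/2, Mode=[1, 16]


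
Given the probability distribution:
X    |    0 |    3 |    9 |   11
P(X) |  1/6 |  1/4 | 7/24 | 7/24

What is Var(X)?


E[X] = 79/12
E[X²] = 367/6
Var(X) = E[X²] - (E[X])² = 367/6 - 6241/144 = 2567/144

Var(X) = 2567/144 ≈ 17.8264


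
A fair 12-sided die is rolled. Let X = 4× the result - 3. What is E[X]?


E[die] = (1+12)/2 = 13/2
E[X] = 4×13/2 - 3 = 23

E[X] = 23


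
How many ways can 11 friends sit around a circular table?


Circular arrangements of 11 distinct objects: fix one position to break rotational symmetry.
(n-1)! = 10! = 3628800

3628800


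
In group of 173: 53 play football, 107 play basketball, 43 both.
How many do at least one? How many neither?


|A∪B| = 53+107-43 = 117
Neither = 173-117 = 56

At least one: 117; Neither: 56


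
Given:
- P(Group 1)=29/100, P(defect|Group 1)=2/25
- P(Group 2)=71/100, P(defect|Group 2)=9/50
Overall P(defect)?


P(B) = Σ P(B|Aᵢ)×P(Aᵢ)
  2/25×29/100 = 29/1250
  9/50×71/100 = 639/5000
Sum = 151/1000

P(defect) = 151/1000 ≈ 15.10%


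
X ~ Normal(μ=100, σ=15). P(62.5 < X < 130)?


z₁=(62.5-100)/15=-2.5, z₂=(130-100)/15=2.0
P = Φ(2.0) - Φ(-2.5) = 0.977250 - 0.006210 = 0.971040 ≈ 0.9710

P(62.5 < X < 130) ≈ 0.9710


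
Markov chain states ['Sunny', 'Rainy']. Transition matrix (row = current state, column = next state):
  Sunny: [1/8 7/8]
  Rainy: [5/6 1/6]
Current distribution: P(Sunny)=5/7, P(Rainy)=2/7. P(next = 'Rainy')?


P(next=Rainy) = Σᵢ P(now=i)×P(i→Rainy)
= 5/7×7/8 + 2/7×1/6
= 5/8 + 1/21 = 113/168

P = 113/168 ≈ 0.6726


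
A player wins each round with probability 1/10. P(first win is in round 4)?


Geometric: P(X=4) = (1-p)^(k-1)×p = (9/10)^3×1/10 = 729/10000

P(X=4) = 729/10000 ≈ 7.29%


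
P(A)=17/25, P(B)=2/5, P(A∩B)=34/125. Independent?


P(A)×P(B) = 34/125
P(A∩B) = 34/125
Equal ✓ → Independent

Yes, independent


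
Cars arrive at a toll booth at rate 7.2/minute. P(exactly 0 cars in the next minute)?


Poisson(λ=7.2): P(X=0) = e^(-λ)×λ^k/k!
= e^(-7.2) × 7.2^0 / 0!
≈ 0.0007465858084 × 1 / 1 ≈ 0.000747

P(X=0) ≈ 0.000747 ≈ 0.07%


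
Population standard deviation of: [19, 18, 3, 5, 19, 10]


Mean = 74/6 = 37/3
  (19-37/3)²=400/9
  (18-37/3)²=289/9
  (3-37/3)²=784/9
  (5-37/3)²=484/9
  (19-37/3)²=400/9
  (10-37/3)²=49/9
Σ(x-μ)² = 802/3
σ² = (802/3)/6 = 401/9

σ = √(401/9) ≈ 6.6750


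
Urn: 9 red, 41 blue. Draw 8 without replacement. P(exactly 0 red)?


Hypergeometric: C(9,0)×C(41,8)/C(50,8)
= 1×95548245/536878650 = 6369883/35791910

P(X=0) = 6369883/35791910 ≈ 17.80%


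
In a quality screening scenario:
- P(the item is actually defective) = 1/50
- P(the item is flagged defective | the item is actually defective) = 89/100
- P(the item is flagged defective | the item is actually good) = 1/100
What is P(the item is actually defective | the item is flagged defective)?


Using Bayes' theorem:
P(A|B) = P(B|A)·P(A) / P(B)

P(the item is flagged defective) = 89/100 × 1/50 + 1/100 × 49/50
= 89/5000 + 49/5000 = 69/2500

P(the item is actually defective|the item is flagged defective) = (89/5000) / (69/2500) = 89/138

P(the item is actually defective|the item is flagged defective) = 89/138 ≈ 64.49%


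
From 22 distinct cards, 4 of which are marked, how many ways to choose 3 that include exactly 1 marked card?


Choose 1 of the 4 marked cards and 2 of the other 18 cards:
C(4,1)×C(18,2) = 4×153 = 612

612


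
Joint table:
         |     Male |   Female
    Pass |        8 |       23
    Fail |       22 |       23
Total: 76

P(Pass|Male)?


P(Pass|Male) = 8/(8+22) = 8/30 = 4/15

P = 4/15 ≈ 26.67%


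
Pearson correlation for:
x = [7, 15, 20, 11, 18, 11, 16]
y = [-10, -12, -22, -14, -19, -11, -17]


n=7, Σx=98, Σy=-105, Σxy=-1579, Σx²=1496, Σy²=1695
r = (7×(-1579) - 98×(-105))/√((7×1496 - 98²)(7×1695 - (-105)²))
= -763/√(868×840) = -763/√729120 ≈ -763/853.8852 ≈ -0.8936

r ≈ -0.8936


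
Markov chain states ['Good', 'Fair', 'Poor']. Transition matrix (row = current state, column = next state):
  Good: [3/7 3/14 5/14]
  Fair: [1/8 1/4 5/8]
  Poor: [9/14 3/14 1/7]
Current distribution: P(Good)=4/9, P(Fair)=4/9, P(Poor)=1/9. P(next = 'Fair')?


P(next=Fair) = Σᵢ P(now=i)×P(i→Fair)
= 4/9×3/14 + 4/9×1/4 + 1/9×3/14
= 2/21 + 1/9 + 1/42 = 29/126

P = 29/126 ≈ 0.2302


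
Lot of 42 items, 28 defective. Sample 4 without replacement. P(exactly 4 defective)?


Hypergeometric: C(28,4)×C(14,0)/C(42,4)
= 20475×1/111930 = 15/82

P(X=4) = 15/82 ≈ 18.29%


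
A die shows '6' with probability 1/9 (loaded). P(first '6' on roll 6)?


Geometric: P(X=6) = (1-p)^(k-1)×p = (8/9)^5×1/9 = 32768/531441

P(X=6) = 32768/531441 ≈ 6.17%


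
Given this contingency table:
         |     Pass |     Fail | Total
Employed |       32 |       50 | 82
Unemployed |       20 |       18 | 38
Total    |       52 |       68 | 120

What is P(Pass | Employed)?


P(Pass | Employed) = 32/(32+50) = 32/82 = 16/41

P(Pass|Employed) = 16/41 ≈ 39.02%


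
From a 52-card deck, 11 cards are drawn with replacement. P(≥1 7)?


P(not a 7) = 48/52 = 12/13
P(none in 11 draws) = (12/13)^11 = 743008370688/1792160394037
P(≥1 7) = 1 - 743008370688/1792160394037 = 1049152023349/1792160394037

P = 1049152023349/1792160394037 ≈ 58.54%


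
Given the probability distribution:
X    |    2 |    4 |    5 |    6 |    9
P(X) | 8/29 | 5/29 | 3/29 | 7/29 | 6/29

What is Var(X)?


E[X] = 147/29
E[X²] = 925/29
Var(X) = E[X²] - (E[X])² = 925/29 - 21609/841 = 5216/841

Var(X) = 5216/841 ≈ 6.2021


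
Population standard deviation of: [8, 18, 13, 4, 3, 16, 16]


Mean = 78/7
  (8-78/7)²=484/49
  (18-78/7)²=2304/49
  (13-78/7)²=169/49
  (4-78/7)²=2500/49
  (3-78/7)²=3249/49
  (16-78/7)²=1156/49
  (16-78/7)²=1156/49
Σ(x-μ)² = 1574/7
σ² = (1574/7)/7 = 1574/49

σ = √(1574/49) ≈ 5.6677


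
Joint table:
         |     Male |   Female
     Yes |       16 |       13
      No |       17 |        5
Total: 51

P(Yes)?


P(Yes) = (16+13)/51 = 29/51

P(Yes) = 29/51 ≈ 56.86%


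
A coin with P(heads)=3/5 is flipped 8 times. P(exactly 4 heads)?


Binomial: P(X=4) = C(8,4)×p^4×(1-p)^4
= 70 × 81/625 × 16/625 = 18144/78125

P(X=4) = 18144/78125 ≈ 23.22%


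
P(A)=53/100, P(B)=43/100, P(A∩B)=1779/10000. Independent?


P(A)×P(B) = 2279/10000
P(A∩B) = 1779/10000
Not equal → NOT independent

No, not independent


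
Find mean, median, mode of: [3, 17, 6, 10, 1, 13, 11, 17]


Sorted: [1, 3, 6, 10, 11, 13, 17, 17]
Mean = 78/8 = 39/4
Median = 21/2
Freq: {3: 1, 17: 2, 6: 1, 10: 1, 1: 1, 13: 1, 11: 1}
Mode: [17]

Mean=39/4, Median=21/2, Mode=17


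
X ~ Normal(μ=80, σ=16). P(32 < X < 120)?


z₁=(32-80)/16=-3.0, z₂=(120-80)/16=2.5
P = Φ(2.5) - Φ(-3.0) = 0.993790 - 0.001350 = 0.992440 ≈ 0.9924

P(32 < X < 120) ≈ 0.9924


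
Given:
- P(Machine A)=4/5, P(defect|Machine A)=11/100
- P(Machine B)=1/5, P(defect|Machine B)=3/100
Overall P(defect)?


P(B) = Σ P(B|Aᵢ)×P(Aᵢ)
  11/100×4/5 = 11/125
  3/100×1/5 = 3/500
Sum = 47/500

P(defect) = 47/500 ≈ 9.40%


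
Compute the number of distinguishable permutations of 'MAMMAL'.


Letters: 6, freq: {'M': 3, 'A': 2, 'L': 1}
6!/(3!×2!×1!) = 720/12 = 60

60


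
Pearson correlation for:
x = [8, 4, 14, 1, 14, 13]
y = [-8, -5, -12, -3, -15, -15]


n=6, Σx=54, Σy=-58, Σxy=-660, Σx²=642, Σy²=692
r = (6×(-660) - 54×(-58))/√((6×642 - 54²)(6×692 - (-58)²))
= -828/√(936×788) = -828/√737568 ≈ -828/858.8178 ≈ -0.9641

r ≈ -0.9641


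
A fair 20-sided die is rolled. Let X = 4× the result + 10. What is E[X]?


E[die] = (1+20)/2 = 21/2
E[X] = 4×21/2 + 10 = 52

E[X] = 52


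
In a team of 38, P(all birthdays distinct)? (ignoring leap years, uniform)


P(all different) = Π(365-i)/365 for i=0..37
= (365/365)×(364/365)×...×(328/365)
= 0.135932

P ≈ 0.1359 ≈ 13.59%


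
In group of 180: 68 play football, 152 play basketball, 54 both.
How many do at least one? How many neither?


|A∪B| = 68+152-54 = 166
Neither = 180-166 = 14

At least one: 166; Neither: 14


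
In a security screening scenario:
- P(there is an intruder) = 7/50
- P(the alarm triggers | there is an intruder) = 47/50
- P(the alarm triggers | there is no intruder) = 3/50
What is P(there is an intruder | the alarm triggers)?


Using Bayes' theorem:
P(A|B) = P(B|A)·P(A) / P(B)

P(the alarm triggers) = 47/50 × 7/50 + 3/50 × 43/50
= 329/2500 + 129/2500 = 229/1250

P(there is an intruder|the alarm triggers) = (329/2500) / (229/1250) = 329/458

P(there is an intruder|the alarm triggers) = 329/458 ≈ 71.83%


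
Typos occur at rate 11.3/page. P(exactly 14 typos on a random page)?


Poisson(λ=11.3): P(X=14) = e^(-λ)×λ^k/k!
= e^(-11.3) × 11.3^14 / 14!
≈ 1.237292426e-05 × 5.53475254663e+14 / 87178291200 ≈ 0.078553

P(X=14) ≈ 0.078553 ≈ 7.86%


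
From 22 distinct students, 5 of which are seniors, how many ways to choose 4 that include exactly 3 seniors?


Choose 3 of the 5 seniors and 1 of the other 17 students:
C(5,3)×C(17,1) = 10×17 = 170

170


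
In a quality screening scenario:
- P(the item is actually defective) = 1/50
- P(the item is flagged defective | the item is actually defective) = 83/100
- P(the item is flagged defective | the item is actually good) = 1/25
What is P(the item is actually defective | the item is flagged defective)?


Using Bayes' theorem:
P(A|B) = P(B|A)·P(A) / P(B)

P(the item is flagged defective) = 83/100 × 1/50 + 1/25 × 49/50
= 83/5000 + 49/1250 = 279/5000

P(the item is actually defective|the item is flagged defective) = (83/5000) / (279/5000) = 83/279

P(the item is actually defective|the item is flagged defective) = 83/279 ≈ 29.75%


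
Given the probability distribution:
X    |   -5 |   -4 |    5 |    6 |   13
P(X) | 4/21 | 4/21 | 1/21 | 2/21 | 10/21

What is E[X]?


E[X] = Σ x·P(X=x)
= (-5)×(4/21) + (-4)×(4/21) + (5)×(1/21) + (6)×(2/21) + (13)×(10/21)
= 37/7

E[X] = 37/7


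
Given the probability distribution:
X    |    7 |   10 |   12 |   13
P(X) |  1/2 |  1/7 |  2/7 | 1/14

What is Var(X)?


E[X] = 65/7
E[X²] = 92
Var(X) = E[X²] - (E[X])² = 92 - 4225/49 = 283/49

Var(X) = 283/49 ≈ 5.7755


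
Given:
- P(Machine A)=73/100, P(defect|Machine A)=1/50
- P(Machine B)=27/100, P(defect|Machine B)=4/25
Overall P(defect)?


P(B) = Σ P(B|Aᵢ)×P(Aᵢ)
  1/50×73/100 = 73/5000
  4/25×27/100 = 27/625
Sum = 289/5000

P(defect) = 289/5000 ≈ 5.78%


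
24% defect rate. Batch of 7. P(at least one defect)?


P(all good) = (19/25)^7 = 893871739/6103515625
P(≥1 defect) = 5209643886/6103515625

P = 5209643886/6103515625 ≈ 85.35%


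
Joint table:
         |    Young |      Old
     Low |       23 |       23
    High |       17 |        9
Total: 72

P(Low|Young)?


P(Low|Young) = 23/(23+17) = 23/40

P = 23/40 ≈ 57.50%


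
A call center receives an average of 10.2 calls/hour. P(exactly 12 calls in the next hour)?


Poisson(λ=10.2): P(X=12) = e^(-λ)×λ^k/k!
= e^(-10.2) × 10.2^12 / 12!
≈ 3.717031868e-05 × 1.26824179456e+12 / 479001600 ≈ 0.098415

P(X=12) ≈ 0.098415 ≈ 9.84%


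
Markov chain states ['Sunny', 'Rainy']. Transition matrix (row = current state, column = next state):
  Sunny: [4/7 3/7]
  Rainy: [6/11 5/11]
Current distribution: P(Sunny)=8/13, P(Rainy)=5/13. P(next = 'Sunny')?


P(next=Sunny) = Σᵢ P(now=i)×P(i→Sunny)
= 8/13×4/7 + 5/13×6/11
= 32/91 + 30/143 = 562/1001

P = 562/1001 ≈ 0.5614


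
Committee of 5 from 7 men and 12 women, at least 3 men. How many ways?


Count by #men:
  3M,2W: C(7,3)×C(12,2)=2310
  4M,1W: C(7,4)×C(12,1)=420
  5M,0W: C(7,5)×C(12,0)=21
Total = 2751

2751


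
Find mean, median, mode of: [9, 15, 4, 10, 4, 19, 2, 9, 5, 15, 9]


Sorted: [2, 4, 4, 5, 9, 9, 9, 10, 15, 15, 19]
Mean = 101/11
Median = 9
Freq: {9: 3, 15: 2, 4: 2, 10: 1, 19: 1, 2: 1, 5: 1}
Mode: [9]

Mean=101/11, Median=9, Mode=9


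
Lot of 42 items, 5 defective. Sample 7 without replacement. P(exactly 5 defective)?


Hypergeometric: C(5,5)×C(37,2)/C(42,7)
= 1×666/26978328 = 1/40508

P(X=5) = 1/40508 ≈ 0.00%


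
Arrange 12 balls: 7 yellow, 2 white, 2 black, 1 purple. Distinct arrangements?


12!/(7!×2!×2!×1!) = 23760

23760


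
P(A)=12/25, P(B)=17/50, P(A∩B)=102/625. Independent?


P(A)×P(B) = 102/625
P(A∩B) = 102/625
Equal ✓ → Independent

Yes, independent


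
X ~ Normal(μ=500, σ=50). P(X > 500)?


z = (500-500)/50 = 0.0
P(X > 500) = 1 - P(Z ≤ 0.0) = 1 - 0.5000 = 0.5000

P(X > 500) ≈ 0.5000


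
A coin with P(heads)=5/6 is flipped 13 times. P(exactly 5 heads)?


Binomial: P(X=5) = C(13,5)×p^5×(1-p)^8
= 1287 × 3125/7776 × 1/1679616 = 446875/1451188224

P(X=5) = 446875/1451188224 ≈ 0.03%


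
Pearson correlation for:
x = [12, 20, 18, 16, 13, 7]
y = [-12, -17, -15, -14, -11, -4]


n=6, Σx=86, Σy=-73, Σxy=-1149, Σx²=1342, Σy²=991
r = (6×(-1149) - 86×(-73))/√((6×1342 - 86²)(6×991 - (-73)²))
= -616/√(656×617) = -616/√404752 ≈ -616/636.2012 ≈ -0.9682

r ≈ -0.9682


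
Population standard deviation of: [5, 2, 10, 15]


Mean = 32/4 = 8
  (5-8)²=9
  (2-8)²=36
  (10-8)²=4
  (15-8)²=49
Σ(x-μ)² = 98
σ² = 98/4 = 49/2

σ = √(49/2) ≈ 4.9497


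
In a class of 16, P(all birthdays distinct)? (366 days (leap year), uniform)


P(all different) = Π(366-i)/366 for i=0..15
= (366/366)×(365/366)×...×(351/366)
= 0.717059

P ≈ 0.7171 ≈ 71.71%


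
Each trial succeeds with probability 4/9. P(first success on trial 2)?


Geometric: P(X=2) = (1-p)^(k-1)×p = (5/9)^1×4/9 = 20/81

P(X=2) = 20/81 ≈ 24.69%


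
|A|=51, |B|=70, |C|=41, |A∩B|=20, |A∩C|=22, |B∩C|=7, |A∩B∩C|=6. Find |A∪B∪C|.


|A∪B∪C| = 51+70+41-20-22-7+6 = 119

|A∪B∪C| = 119


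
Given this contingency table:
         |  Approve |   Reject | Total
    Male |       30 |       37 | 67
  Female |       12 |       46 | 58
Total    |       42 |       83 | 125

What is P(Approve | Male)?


P(Approve | Male) = 30/(30+37) = 30/67

P(Approve|Male) = 30/67 ≈ 44.78%


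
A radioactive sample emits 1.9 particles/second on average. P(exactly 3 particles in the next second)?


Poisson(λ=1.9): P(X=3) = e^(-λ)×λ^k/k!
= e^(-1.9) × 1.9^3 / 3!
≈ 0.1495686192 × 6.859 / 6 ≈ 0.170982

P(X=3) ≈ 0.170982 ≈ 17.10%


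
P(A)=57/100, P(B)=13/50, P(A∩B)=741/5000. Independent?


P(A)×P(B) = 741/5000
P(A∩B) = 741/5000
Equal ✓ → Independent

Yes, independent


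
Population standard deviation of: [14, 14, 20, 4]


Mean = 52/4 = 13
  (14-13)²=1
  (14-13)²=1
  (20-13)²=49
  (4-13)²=81
Σ(x-μ)² = 132
σ² = 132/4 = 33

σ = √(33) ≈ 5.7446


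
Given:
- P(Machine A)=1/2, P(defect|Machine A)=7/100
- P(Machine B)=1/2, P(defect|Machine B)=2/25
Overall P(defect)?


P(B) = Σ P(B|Aᵢ)×P(Aᵢ)
  7/100×1/2 = 7/200
  2/25×1/2 = 1/25
Sum = 3/40

P(defect) = 3/40 ≈ 7.50%


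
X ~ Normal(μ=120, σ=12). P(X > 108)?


z = (108-120)/12 = -1.0
P(X > 108) = 1 - P(Z ≤ -1.0) = 1 - 0.1587 = 0.8413

P(X > 108) ≈ 0.8413


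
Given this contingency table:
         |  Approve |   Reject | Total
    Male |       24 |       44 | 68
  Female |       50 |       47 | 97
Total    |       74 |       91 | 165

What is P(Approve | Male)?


P(Approve | Male) = 24/(24+44) = 24/68 = 6/17

P(Approve|Male) = 6/17 ≈ 35.29%


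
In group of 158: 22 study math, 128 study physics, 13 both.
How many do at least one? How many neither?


|A∪B| = 22+128-13 = 137
Neither = 158-137 = 21

At least one: 137; Neither: 21


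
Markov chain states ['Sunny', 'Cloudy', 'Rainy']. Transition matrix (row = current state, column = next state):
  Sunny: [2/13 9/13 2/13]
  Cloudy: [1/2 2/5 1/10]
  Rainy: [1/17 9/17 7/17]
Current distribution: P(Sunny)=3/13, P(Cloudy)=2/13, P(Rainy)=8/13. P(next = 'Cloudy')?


P(next=Cloudy) = Σᵢ P(now=i)×P(i→Cloudy)
= 3/13×9/13 + 2/13×2/5 + 8/13×9/17
= 27/169 + 4/65 + 72/221 = 7859/14365

P = 7859/14365 ≈ 0.5471


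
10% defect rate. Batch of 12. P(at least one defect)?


P(all good) = (9/10)^12 = 282429536481/1000000000000
P(≥1 defect) = 717570463519/1000000000000

P = 717570463519/1000000000000 ≈ 71.76%


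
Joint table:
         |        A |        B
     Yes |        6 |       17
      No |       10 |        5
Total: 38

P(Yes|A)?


P(Yes|A) = 6/(6+10) = 6/16 = 3/8

P = 3/8 ≈ 37.50%


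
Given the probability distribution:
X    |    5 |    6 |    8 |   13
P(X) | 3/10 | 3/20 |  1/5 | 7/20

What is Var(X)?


E[X] = 171/20
E[X²] = 1697/20
Var(X) = E[X²] - (E[X])² = 1697/20 - 29241/400 = 4699/400

Var(X) = 4699/400 ≈ 11.7475


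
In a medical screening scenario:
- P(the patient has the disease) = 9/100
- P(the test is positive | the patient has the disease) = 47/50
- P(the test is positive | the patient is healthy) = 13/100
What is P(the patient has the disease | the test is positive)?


Using Bayes' theorem:
P(A|B) = P(B|A)·P(A) / P(B)

P(the test is positive) = 47/50 × 9/100 + 13/100 × 91/100
= 423/5000 + 1183/10000 = 2029/10000

P(the patient has the disease|the test is positive) = (423/5000) / (2029/10000) = 846/2029

P(the patient has the disease|the test is positive) = 846/2029 ≈ 41.70%


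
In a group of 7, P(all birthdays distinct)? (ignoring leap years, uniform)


P(all different) = Π(365-i)/365 for i=0..6
= (365/365)×(364/365)×...×(359/365)
= 0.943764

P ≈ 0.9438 ≈ 94.38%


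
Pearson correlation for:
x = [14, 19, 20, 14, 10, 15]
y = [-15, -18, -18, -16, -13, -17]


n=6, Σx=92, Σy=-97, Σxy=-1521, Σx²=1478, Σy²=1587
r = (6×(-1521) - 92×(-97))/√((6×1478 - 92²)(6×1587 - (-97)²))
= -202/√(404×113) = -202/√45652 ≈ -202/213.6633 ≈ -0.9454

r ≈ -0.9454


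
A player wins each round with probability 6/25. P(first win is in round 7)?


Geometric: P(X=7) = (1-p)^(k-1)×p = (19/25)^6×6/25 = 282275286/6103515625

P(X=7) = 282275286/6103515625 ≈ 4.62%


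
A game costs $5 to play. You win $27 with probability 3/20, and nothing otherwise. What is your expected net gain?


E[gain] = (27-5)×3/20 + (-5)×17/20
= 33/10 - 17/4 = -19/20

Expected net gain = $-19/20 ≈ $-0.95


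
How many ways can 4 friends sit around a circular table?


Circular arrangements of 4 distinct objects: fix one position to break rotational symmetry.
(n-1)! = 3! = 6

6


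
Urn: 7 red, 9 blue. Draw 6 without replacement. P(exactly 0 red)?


Hypergeometric: C(7,0)×C(9,6)/C(16,6)
= 1×84/8008 = 3/286

P(X=0) = 3/286 ≈ 1.05%


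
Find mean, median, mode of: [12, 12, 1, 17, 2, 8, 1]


Sorted: [1, 1, 2, 8, 12, 12, 17]
Mean = 53/7
Median = 8
Freq: {12: 2, 1: 2, 17: 1, 2: 1, 8: 1}
Mode: [1, 12]

Mean=53/7, Median=8, Mode=[1, 12]


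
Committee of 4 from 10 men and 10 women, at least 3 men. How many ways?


Count by #men:
  3M,1W: C(10,3)×C(10,1)=1200
  4M,0W: C(10,4)×C(10,0)=210
Total = 1410

1410


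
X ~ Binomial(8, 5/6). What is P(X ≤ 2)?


P(X ≤ 2) = Σ P(X=i) for i=0..2
P(X=0) = 1/1679616
P(X=1) = 5/209952
P(X=2) = 175/419904
Sum = 247/559872

P(X ≤ 2) = 247/559872 ≈ 0.04%


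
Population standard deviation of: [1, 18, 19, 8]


Mean = 46/4 = 23/2
  (1-23/2)²=441/4
  (18-23/2)²=169/4
  (19-23/2)²=225/4
  (8-23/2)²=49/4
Σ(x-μ)² = 221
σ² = 221/4

σ = √(221/4) ≈ 7.4330


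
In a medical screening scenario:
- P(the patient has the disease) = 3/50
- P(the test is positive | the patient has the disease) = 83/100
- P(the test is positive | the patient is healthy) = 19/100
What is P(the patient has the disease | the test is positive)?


Using Bayes' theorem:
P(A|B) = P(B|A)·P(A) / P(B)

P(the test is positive) = 83/100 × 3/50 + 19/100 × 47/50
= 249/5000 + 893/5000 = 571/2500

P(the patient has the disease|the test is positive) = (249/5000) / (571/2500) = 249/1142

P(the patient has the disease|the test is positive) = 249/1142 ≈ 21.80%


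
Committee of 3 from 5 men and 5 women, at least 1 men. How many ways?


Count by #men:
  1M,2W: C(5,1)×C(5,2)=50
  2M,1W: C(5,2)×C(5,1)=50
  3M,0W: C(5,3)×C(5,0)=10
Total = 110

110


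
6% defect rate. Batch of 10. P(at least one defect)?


P(all good) = (47/50)^10 = 52599132235830049/97656250000000000
P(≥1 defect) = 45057117764169951/97656250000000000

P = 45057117764169951/97656250000000000 ≈ 46.14%


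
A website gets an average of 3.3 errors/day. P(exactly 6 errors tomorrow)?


Poisson(λ=3.3): P(X=6) = e^(-λ)×λ^k/k!
= e^(-3.3) × 3.3^6 / 6!
≈ 0.0368831674 × 1291.467969 / 720 ≈ 0.066158

P(X=6) ≈ 0.066158 ≈ 6.62%


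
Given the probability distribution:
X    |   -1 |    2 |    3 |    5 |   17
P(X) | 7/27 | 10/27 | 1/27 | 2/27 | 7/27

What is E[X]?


E[X] = Σ x·P(X=x)
= (-1)×(7/27) + (2)×(10/27) + (3)×(1/27) + (5)×(2/27) + (17)×(7/27)
= 145/27

E[X] = 145/27


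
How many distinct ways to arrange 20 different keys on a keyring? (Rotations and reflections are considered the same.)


Free circular arrangements: rotations and reflections both identified.
(n-1)!/2 = 19!/2 = 121645100408832000/2 = 60822550204416000

60822550204416000


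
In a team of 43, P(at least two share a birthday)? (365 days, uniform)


P(all different) = Π(365-i)/365 for i=0..42
= 0.076077
P(match) = 1 - 0.076077 = 0.923923

P ≈ 0.9239 ≈ 92.39%


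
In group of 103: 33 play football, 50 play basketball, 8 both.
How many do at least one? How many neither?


|A∪B| = 33+50-8 = 75
Neither = 103-75 = 28

At least one: 75; Neither: 28


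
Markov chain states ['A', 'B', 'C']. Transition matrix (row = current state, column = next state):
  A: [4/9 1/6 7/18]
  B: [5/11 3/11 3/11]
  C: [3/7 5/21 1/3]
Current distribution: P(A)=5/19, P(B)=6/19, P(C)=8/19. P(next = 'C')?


P(next=C) = Σᵢ P(now=i)×P(i→C)
= 5/19×7/18 + 6/19×3/11 + 8/19×1/3
= 35/342 + 18/209 + 8/57 = 1237/3762

P = 1237/3762 ≈ 0.3288


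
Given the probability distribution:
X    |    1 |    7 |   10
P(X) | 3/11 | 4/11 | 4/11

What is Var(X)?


E[X] = 71/11
E[X²] = 599/11
Var(X) = E[X²] - (E[X])² = 599/11 - 5041/121 = 1548/121

Var(X) = 1548/121 ≈ 12.7934
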